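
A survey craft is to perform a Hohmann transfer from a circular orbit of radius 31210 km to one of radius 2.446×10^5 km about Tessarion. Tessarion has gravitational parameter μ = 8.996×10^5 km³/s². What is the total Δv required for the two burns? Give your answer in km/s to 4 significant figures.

Semi-major axis of the transfer orbit: a_t = (31210 + 2.446×10^5)/2 = 1.37905×10^5 km.
At r₁ the circular-orbit speed is v₁ = √(μ/r₁) = 5.3688 km/s.
Transfer-orbit speed at r₁ (vis-viva): v_p = √[μ(2/r₁ − 1/a_t)] = 7.1502 km/s.
First burn Δv₁ = |v_p − v₁| = 1.7814 km/s.
At r₂, v₂ = √(μ/r₂) = 1.91777 km/s.
Transfer-orbit speed at r₂: v_a = √[μ(2/r₂ − 1/a_t)] = 0.912333 km/s.
Second burn Δv₂ = |v₂ − v_a| = 1.0054 km/s.
Total Δv = Δv₁ + Δv₂ = 2.787 km/s.

Δv = 2.787 km/s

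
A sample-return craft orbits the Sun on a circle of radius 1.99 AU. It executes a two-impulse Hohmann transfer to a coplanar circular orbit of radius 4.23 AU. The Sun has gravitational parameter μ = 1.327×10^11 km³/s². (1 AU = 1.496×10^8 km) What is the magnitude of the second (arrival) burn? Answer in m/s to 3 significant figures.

Δv₂ = 2900 m/s

In km: r₁ = 1.99 × 1.496×10^8 = 2.97704×10^8 km; r₂ = 4.23 × 1.496×10^8 = 6.32808×10^8 km.
Semi-major axis of the transfer orbit: a_t = (2.97704×10^8 + 6.32808×10^8)/2 = 4.65256×10^8 km.
Circular speed at r = 6.32808×10^8 km: v_c = √(μ/r) = 14.481 km/s.
Transfer-orbit speed at the same r (vis-viva, a = a_t): v_t = √[μ(2/r − 1/a_t)] = 11.584 km/s.
Δv₂ = |v_t − v_c| = |11.584 − 14.481| = 2.897 km/s.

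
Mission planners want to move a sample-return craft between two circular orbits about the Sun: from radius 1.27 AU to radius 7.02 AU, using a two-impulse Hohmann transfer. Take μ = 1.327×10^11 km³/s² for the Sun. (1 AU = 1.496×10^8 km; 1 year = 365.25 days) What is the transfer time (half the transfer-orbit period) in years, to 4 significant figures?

In km: r₁ = 1.27 × 1.496×10^8 = 1.89992×10^8 km; r₂ = 7.02 × 1.496×10^8 = 1.050192×10^9 km.
The Hohmann ellipse has a_t = (r₁ + r₂)/2 = 6.20092×10^8 km.
Half the transfer-orbit period gives t = π√(a_t³/μ) = 1.3317×10^8 s.
Converting: 1.3317×10^8 s ÷ 3.15576×10^7 s/year (365.25 × 86400) = 4.220 years.

t = 4.220 years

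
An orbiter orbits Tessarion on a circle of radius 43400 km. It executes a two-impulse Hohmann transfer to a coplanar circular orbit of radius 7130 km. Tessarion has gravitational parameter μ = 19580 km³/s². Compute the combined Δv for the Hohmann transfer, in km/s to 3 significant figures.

Transfer-ellipse semi-major axis a_t = (r₁ + r₂)/2 = (43400 + 7130)/2 = 25265 km.
At r₁ the circular-orbit speed is v₁ = √(μ/r₁) = 0.671679 km/s.
On the transfer ellipse at r₁, vis-viva gives v_a = √[μ(2/r₁ − 1/a_t)] = 0.356818 km/s.
First burn Δv₁ = |v_a − v₁| = 0.314861 km/s.
Circular speed at r₂: v₂ = √(μ/r₂) = 1.657149 km/s.
Transfer-orbit speed at r₂: v_p = √[μ(2/r₂ − 1/a_t)] = 2.171935 km/s.
Second burn Δv₂ = |v₂ − v_p| = 0.514786 km/s.
Total Δv = Δv₁ + Δv₂ = 0.8296 km/s.

Δv = 0.830 km/s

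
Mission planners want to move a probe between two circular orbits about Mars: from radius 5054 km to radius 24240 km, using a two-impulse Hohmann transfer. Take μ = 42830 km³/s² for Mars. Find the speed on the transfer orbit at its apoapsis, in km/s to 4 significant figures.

v = 0.7808 km/s

The Hohmann ellipse has a_t = (r₁ + r₂)/2 = 14647 km.
The apoapsis of the transfer ellipse is at r = 24240 km.
From the vis-viva equation, v = √[μ(2/r − 1/a_t)] = 0.7808 km/s.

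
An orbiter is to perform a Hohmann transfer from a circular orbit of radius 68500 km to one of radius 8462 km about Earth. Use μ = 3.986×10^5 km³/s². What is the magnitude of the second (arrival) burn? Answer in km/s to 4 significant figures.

Δv₂ = 2.294 km/s

Transfer-ellipse semi-major axis a_t = (r₁ + r₂)/2 = (68500 + 8462)/2 = 38481 km.
On the circular orbit at r = 8462 km, v_c = √(μ/r) = 6.863 km/s.
Transfer-orbit speed at the same r (vis-viva, a = a_t): v_t = √[μ(2/r − 1/a_t)] = 9.157 km/s.
Δv₂ = |v_t − v_c| = |9.157 − 6.863| = 2.294 km/s.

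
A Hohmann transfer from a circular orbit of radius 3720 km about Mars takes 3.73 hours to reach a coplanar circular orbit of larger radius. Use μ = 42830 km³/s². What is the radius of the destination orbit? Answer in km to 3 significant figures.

r₂ = 14700 km

Transfer time t = 3.73 hours = 13428 s, and t = π√(a_t³/μ).
So a_t = (μ t²/π²)^(1/3) = (42830 × (13428)² / π²)^(1/3) = 9214.9 km.
Since a_t = (r₁ + r₂)/2, r₂ = 2a_t − r₁ = 2×9214.9 − 3720 = 14709.8 km.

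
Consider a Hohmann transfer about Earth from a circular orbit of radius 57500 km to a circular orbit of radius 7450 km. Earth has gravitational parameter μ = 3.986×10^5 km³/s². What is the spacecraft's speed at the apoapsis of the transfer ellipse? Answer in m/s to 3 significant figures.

Semi-major axis of the transfer orbit: a_t = (57500 + 7450)/2 = 32475 km.
The apoapsis of the transfer ellipse is at r = 57500 km.
Vis-viva: v = √[μ(2/r − 1/a_t)] = √[3.986×10^5 × (2/57500 − 1/32475)] = 1.261 km/s.

v = 1260 m/s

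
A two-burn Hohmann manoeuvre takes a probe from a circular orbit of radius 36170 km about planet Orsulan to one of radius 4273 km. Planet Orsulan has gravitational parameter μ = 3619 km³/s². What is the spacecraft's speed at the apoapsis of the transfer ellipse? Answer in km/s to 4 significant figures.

v = 0.1454 km/s

Transfer-ellipse semi-major axis a_t = (r₁ + r₂)/2 = (36170 + 4273)/2 = 20221.5 km.
At apoapsis, r = 36170 km.
From the vis-viva equation, v = √[μ(2/r − 1/a_t)] = 0.1454 km/s.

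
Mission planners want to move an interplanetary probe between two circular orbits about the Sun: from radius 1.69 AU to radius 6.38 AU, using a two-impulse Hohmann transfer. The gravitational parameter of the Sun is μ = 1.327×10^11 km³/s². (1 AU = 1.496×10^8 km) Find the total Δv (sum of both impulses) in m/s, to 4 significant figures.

In km: r₁ = 1.69 × 1.496×10^8 = 2.52824×10^8 km; r₂ = 6.38 × 1.496×10^8 = 9.54448×10^8 km.
Semi-major axis of the transfer orbit: a_t = (2.52824×10^8 + 9.54448×10^8)/2 = 6.03636×10^8 km.
Circular speed at r₁: v₁ = √(μ/r₁) = √(1.327×10^11/2.52824×10^8) = 22.910 km/s.
On the transfer ellipse at r₁, vis-viva gives v_p = √[μ(2/r₁ − 1/a_t)] = 28.808 km/s.
First burn Δv₁ = |v_p − v₁| = 5.898 km/s.
Circular speed at r₂: v₂ = √(μ/r₂) = 11.791 km/s.
Transfer-orbit speed at r₂: v_a = √[μ(2/r₂ − 1/a_t)] = 7.6310 km/s.
Second burn Δv₂ = |v₂ − v_a| = 4.160 km/s.
Total Δv = Δv₁ + Δv₂ = 10.06 km/s.

Δv = 10060 m/s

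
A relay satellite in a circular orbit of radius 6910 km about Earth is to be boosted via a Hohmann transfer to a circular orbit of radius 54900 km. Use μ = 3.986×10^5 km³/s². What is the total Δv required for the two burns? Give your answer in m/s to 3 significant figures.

Transfer-ellipse semi-major axis a_t = (r₁ + r₂)/2 = (6910 + 54900)/2 = 30905 km.
Circular speed at r₁: v₁ = √(μ/r₁) = √(3.986×10^5/6910) = 7.5950 km/s.
Transfer-orbit speed at r₁ (vis-viva): v_p = √[μ(2/r₁ − 1/a_t)] = 10.123 km/s.
First burn Δv₁ = |v_p − v₁| = 2.528 km/s.
Circular speed at r₂: v₂ = √(μ/r₂) = 2.6945 km/s.
Transfer-orbit speed at r₂: v_a = √[μ(2/r₂ − 1/a_t)] = 1.2741 km/s.
Second burn Δv₂ = |v₂ − v_a| = 1.420 km/s.
Δv = Δv₁ + Δv₂ = 2.528 + 1.420 = 3.948 km/s.

Δv = 3950 m/s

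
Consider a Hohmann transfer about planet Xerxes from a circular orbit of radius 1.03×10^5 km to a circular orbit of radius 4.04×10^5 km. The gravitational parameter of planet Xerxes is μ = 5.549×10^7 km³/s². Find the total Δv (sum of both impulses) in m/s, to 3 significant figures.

Δv = 10300 m/s

The Hohmann ellipse has a_t = (r₁ + r₂)/2 = 2.535×10^5 km.
At r₁ the circular-orbit speed is v₁ = √(μ/r₁) = 23.211 km/s.
On the transfer ellipse at r₁, v² = μ(2/r − 1/a) gives v_p = √[μ(2/r₁ − 1/a_t)] = 29.302 km/s.
First burn Δv₁ = |v_p − v₁| = 6.091 km/s.
At r₂, v₂ = √(μ/r₂) = 11.7197 km/s.
Transfer-orbit speed at r₂: v_a = √[μ(2/r₂ − 1/a_t)] = 7.47044 km/s.
Second burn Δv₂ = |v₂ − v_a| = 4.249 km/s.
Total Δv = Δv₁ + Δv₂ = 10.34 km/s.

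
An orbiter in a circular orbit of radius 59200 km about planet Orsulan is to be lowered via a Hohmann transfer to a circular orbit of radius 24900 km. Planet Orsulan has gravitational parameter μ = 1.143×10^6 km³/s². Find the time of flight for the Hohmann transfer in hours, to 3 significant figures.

t = 7.04 hours

Semi-major axis of the transfer orbit: a_t = (59200 + 24900)/2 = 42050 km.
By Kepler's third law the transfer-orbit period is T = 2π√(a_t³/μ), so t = T/2 = 25340 s.
Converting: 25340 s ÷ 3600 s/hour = 7.04 hours.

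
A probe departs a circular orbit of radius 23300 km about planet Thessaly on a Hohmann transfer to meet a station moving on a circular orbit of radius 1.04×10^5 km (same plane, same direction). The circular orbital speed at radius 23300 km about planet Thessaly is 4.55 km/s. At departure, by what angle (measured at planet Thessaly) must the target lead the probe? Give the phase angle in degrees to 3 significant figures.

φ = 93.8°

From the circular-orbit relation v² = μ/r at r = 23300 km: μ = v²r = (4.55)² × 23300 = 4.82368×10^5 km³/s².
The Hohmann ellipse has a_t = (r₁ + r₂)/2 = 63650 km.
Transfer time t = π√(a_t³/μ) = 72637 s.
The target's mean motion on its circular orbit is ω₂ = √(μ/r₂³) = 2.0708×10^-5 rad/s.
Angle swept by the target during transfer: ω₂·t = 1.5042 rad = 86.18°.
The probe traverses 180° on the transfer ellipse, so the target must lead by 180° − 86.18° = 93.8°.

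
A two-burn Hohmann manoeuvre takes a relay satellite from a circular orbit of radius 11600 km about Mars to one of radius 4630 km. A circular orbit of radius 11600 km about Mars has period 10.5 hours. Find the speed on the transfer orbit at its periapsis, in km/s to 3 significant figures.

v = 3.65 km/s

From Kepler's third law T² = 4π²r³/μ at r = 11600 km, T = 10.5 hours = 10.5 × 3600 s = 37800 s: μ = 4π²r³/T² = 43127.1 km³/s².
The Hohmann ellipse has a_t = (r₁ + r₂)/2 = 8115 km.
At periapsis, r = 4630 km.
From the vis-viva equation, v = √[μ(2/r − 1/a_t)] = 3.649 km/s.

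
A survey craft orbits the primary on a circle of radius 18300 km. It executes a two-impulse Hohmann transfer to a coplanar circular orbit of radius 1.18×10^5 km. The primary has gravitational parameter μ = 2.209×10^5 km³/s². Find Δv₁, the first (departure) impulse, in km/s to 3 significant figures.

Δv₁ = 1.10 km/s

Semi-major axis of the transfer orbit: a_t = (18300 + 1.180×10^5)/2 = 68150 km.
Circular speed at r = 18300 km: v_c = √(μ/r) = 3.4743 km/s.
Transfer-orbit speed at the same r (vis-viva, a = a_t): v_t = √[μ(2/r − 1/a_t)] = 4.5717 km/s.
Δv₁ = |v_t − v_c| = |4.5717 − 3.4743| = 1.097 km/s.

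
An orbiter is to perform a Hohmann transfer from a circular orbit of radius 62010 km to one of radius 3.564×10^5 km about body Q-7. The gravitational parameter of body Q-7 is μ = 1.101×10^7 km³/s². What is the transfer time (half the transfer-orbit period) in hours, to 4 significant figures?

t = 25.17 hours

The Hohmann ellipse has a_t = (r₁ + r₂)/2 = 2.09205×10^5 km.
Half the transfer-orbit period gives t = π√(a_t³/μ) = 90600 s.
Converting: 90600 s ÷ 3600 s/hour = 25.17 hours.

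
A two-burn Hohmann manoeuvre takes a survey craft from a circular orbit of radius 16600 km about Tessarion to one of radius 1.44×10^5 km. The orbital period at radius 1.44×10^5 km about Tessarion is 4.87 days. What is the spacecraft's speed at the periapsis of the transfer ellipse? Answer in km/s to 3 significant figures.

v = 8.48 km/s

From Kepler's third law T² = 4π²r³/μ at r = 1.44×10^5 km, T = 4.87 days = 4.87 × 86400 s = 4.20768×10^5 s: μ = 4π²r³/T² = 6.65828×10^5 km³/s².
Transfer-ellipse semi-major axis a_t = (r₁ + r₂)/2 = (16600 + 1.440×10^5)/2 = 80300 km.
At periapsis, r = 16600 km.
From the vis-viva equation, v = √[μ(2/r − 1/a_t)] = 8.481 km/s.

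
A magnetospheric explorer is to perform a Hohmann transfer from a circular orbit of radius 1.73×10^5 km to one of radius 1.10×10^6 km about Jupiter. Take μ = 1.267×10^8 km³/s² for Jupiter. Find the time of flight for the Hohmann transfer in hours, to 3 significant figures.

The Hohmann ellipse has a_t = (r₁ + r₂)/2 = 6.365×10^5 km.
By Kepler's third law the transfer-orbit period is T = 2π√(a_t³/μ), so t = T/2 = 1.417×10^5 s.
Converting: 1.417×10^5 s ÷ 3600 s/hour = 39.4 hours.

t = 39.4 hours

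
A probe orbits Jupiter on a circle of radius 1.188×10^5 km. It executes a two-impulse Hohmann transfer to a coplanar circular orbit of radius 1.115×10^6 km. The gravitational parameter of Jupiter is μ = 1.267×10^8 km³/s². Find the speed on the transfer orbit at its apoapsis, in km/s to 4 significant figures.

v = 4.678 km/s

Transfer-ellipse semi-major axis a_t = (r₁ + r₂)/2 = (1.188×10^5 + 1.115×10^6)/2 = 6.169×10^5 km.
The apoapsis of the transfer ellipse is at r = 1.115×10^6 km.
Vis-viva: v = √[μ(2/r − 1/a_t)] = √[1.267×10^8 × (2/1.115×10^6 − 1/6.169×10^5)] = 4.678 km/s.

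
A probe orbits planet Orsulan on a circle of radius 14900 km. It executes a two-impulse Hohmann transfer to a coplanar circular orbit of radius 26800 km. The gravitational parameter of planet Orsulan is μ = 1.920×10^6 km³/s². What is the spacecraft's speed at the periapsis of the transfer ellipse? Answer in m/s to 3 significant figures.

The Hohmann ellipse has a_t = (r₁ + r₂)/2 = 20850 km.
The periapsis of the transfer ellipse is at r = 14900 km.
Applying v² = μ(2/r − 1/a_t): v = 12.87 km/s.

v = 12900 m/s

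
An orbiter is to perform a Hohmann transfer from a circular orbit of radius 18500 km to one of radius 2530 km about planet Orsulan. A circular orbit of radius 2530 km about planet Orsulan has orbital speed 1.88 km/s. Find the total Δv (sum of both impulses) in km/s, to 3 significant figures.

Δv = 0.968 km/s

From the circular-orbit relation v² = μ/r at r = 2530 km: μ = v²r = (1.88)² × 2530 = 8942.03 km³/s².
The Hohmann ellipse has a_t = (r₁ + r₂)/2 = 10515 km.
Circular speed at r₁: v₁ = √(μ/r₁) = √(8942.03/18500) = 0.6952 km/s.
On the transfer ellipse at r₁, vis-viva gives v_a = √[μ(2/r₁ − 1/a_t)] = 0.3410 km/s.
First burn Δv₁ = |v_a − v₁| = 0.3542 km/s.
At r₂, v₂ = √(μ/r₂) = 1.8800 km/s.
Transfer-orbit speed at r₂: v_p = √[μ(2/r₂ − 1/a_t)] = 2.4937 km/s.
Second burn Δv₂ = |v₂ − v_p| = 0.6137 km/s.
Total Δv = Δv₁ + Δv₂ = 0.9679 km/s.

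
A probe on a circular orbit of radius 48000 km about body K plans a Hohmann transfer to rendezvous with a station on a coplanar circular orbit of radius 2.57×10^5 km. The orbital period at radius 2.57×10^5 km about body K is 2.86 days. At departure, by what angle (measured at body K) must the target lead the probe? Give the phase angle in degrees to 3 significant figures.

From Kepler's third law T² = 4π²r³/μ at r = 2.57×10^5 km, T = 2.86 days = 2.86 × 86400 s = 2.47104×10^5 s: μ = 4π²r³/T² = 1.09749×10^7 km³/s².
The Hohmann ellipse has a_t = (r₁ + r₂)/2 = 1.525×10^5 km.
The half-period of the transfer ellipse is t = π√(a_t³/μ) = 56470 s.
Target angular speed ω₂ = √(μ/r₂³) = 2.543×10^-5 rad/s.
Angle swept by the target during transfer: ω₂·t = 1.436 rad = 82.28°.
The probe traverses 180° on the transfer ellipse, so the target must lead by 180° − 82.28° = 97.7°.

φ = 97.7°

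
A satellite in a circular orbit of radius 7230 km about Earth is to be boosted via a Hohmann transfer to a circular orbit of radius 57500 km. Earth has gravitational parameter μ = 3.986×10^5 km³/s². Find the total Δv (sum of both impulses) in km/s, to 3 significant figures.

The Hohmann ellipse has a_t = (r₁ + r₂)/2 = 32365 km.
At r₁ the circular-orbit speed is v₁ = √(μ/r₁) = 7.425 km/s.
Transfer-orbit speed at r₁ (vis-viva equation): v_p = √[μ(2/r₁ − 1/a_t)] = 9.897 km/s.
First burn Δv₁ = |v_p − v₁| = 2.472 km/s.
Circular speed at r₂: v₂ = √(μ/r₂) = 2.63290 km/s.
Transfer-orbit speed at r₂: v_a = √[μ(2/r₂ − 1/a_t)] = 1.24442 km/s.
Second burn Δv₂ = |v₂ − v_a| = 1.388 km/s.
Δv = Δv₁ + Δv₂ = 2.472 + 1.388 = 3.860 km/s.

Δv = 3.86 km/s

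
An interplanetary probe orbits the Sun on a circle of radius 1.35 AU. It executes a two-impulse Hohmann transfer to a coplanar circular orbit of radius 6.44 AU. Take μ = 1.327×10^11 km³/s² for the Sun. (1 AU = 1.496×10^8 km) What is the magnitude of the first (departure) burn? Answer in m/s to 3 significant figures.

In km: r₁ = 1.35 × 1.496×10^8 = 2.0196×10^8 km; r₂ = 6.44 × 1.496×10^8 = 9.63424×10^8 km.
Transfer-ellipse semi-major axis a_t = (r₁ + r₂)/2 = (2.0196×10^8 + 9.63424×10^8)/2 = 5.82692×10^8 km.
On the circular orbit at r = 2.0196×10^8 km, v_c = √(μ/r) = 25.633 km/s.
Vis-viva on the transfer ellipse at r = 2.0196×10^8 km gives v_t = √[μ(2/r − 1/a_t)] = 32.960 km/s.
Δv₁ = |v_t − v_c| = |32.960 − 25.633| = 7.327 km/s.

Δv₁ = 7330 m/s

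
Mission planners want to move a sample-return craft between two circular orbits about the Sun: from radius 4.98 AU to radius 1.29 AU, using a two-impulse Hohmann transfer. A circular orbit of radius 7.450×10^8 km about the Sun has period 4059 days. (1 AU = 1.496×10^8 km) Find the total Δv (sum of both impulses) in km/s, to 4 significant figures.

From Kepler's third law T² = 4π²r³/μ at r = 7.450×10^8 km, T = 4059 days = 4059 × 86400 s = 3.506976×10^8 s: μ = 4π²r³/T² = 1.32728×10^11 km³/s².
In km: r₁ = 4.98 × 1.496×10^8 = 7.45008×10^8 km; r₂ = 1.29 × 1.496×10^8 = 1.92984×10^8 km.
The Hohmann ellipse has a_t = (r₁ + r₂)/2 = 4.68996×10^8 km.
At r₁ the circular-orbit speed is v₁ = √(μ/r₁) = 13.3475 km/s.
Transfer-orbit speed at r₁ (vis-viva): v_a = √[μ(2/r₁ − 1/a_t)] = 8.56204 km/s.
First burn Δv₁ = |v_a − v₁| = 4.785 km/s.
Circular speed at r₂: v₂ = √(μ/r₂) = 26.225 km/s.
Transfer-orbit speed at r₂: v_p = √[μ(2/r₂ − 1/a_t)] = 33.053 km/s.
Second burn Δv₂ = |v₂ − v_p| = 6.828 km/s.
Total Δv = Δv₁ + Δv₂ = 11.61 km/s.

Δv = 11.61 km/s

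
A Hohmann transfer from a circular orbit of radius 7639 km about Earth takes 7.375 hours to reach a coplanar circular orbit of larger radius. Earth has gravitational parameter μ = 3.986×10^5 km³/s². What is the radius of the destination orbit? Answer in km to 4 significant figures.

Transfer time t = 7.375 hours = 26550 s, and t = π√(a_t³/μ).
So a_t = (μ t²/π²)^(1/3) = (3.986×10^5 × (26550)² / π²)^(1/3) = 30534 km.
Since a_t = (r₁ + r₂)/2, r₂ = 2a_t − r₁ = 2×30534 − 7639 = 53429 km.

r₂ = 53430 km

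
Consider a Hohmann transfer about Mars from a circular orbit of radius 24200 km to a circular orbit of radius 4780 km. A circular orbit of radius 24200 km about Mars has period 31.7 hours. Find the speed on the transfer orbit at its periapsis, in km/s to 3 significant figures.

v = 3.87 km/s

From Kepler's third law T² = 4π²r³/μ at r = 24200 km, T = 31.7 hours = 31.7 × 3600 s = 1.1412×10^5 s: μ = 4π²r³/T² = 42961.8 km³/s².
Transfer-ellipse semi-major axis a_t = (r₁ + r₂)/2 = (24200 + 4780)/2 = 14490 km.
The periapsis of the transfer ellipse is at r = 4780 km.
Applying v² = μ(2/r − 1/a_t): v = 3.874 km/s.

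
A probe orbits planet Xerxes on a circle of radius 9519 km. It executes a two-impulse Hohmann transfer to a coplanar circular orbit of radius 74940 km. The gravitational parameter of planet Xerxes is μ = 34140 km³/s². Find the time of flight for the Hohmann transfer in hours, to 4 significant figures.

The Hohmann ellipse has a_t = (r₁ + r₂)/2 = 42229.5 km.
By Kepler's third law the transfer-orbit period is T = 2π√(a_t³/μ), so t = T/2 = 1.4755×10^5 s.
Converting: 1.4755×10^5 s ÷ 3600 s/hour = 40.99 hours.

t = 40.99 hours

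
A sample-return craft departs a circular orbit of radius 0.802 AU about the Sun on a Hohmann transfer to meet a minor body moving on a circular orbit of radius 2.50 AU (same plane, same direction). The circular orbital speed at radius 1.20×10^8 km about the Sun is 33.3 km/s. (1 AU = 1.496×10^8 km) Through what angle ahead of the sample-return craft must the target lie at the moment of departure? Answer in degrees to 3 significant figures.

φ = 83.4°

From the circular-orbit relation v² = μ/r at r = 1.20×10^8 km: μ = v²r = (33.3)² × 1.20×10^8 = 1.33067×10^11 km³/s².
In km: r₁ = 0.802 × 1.496×10^8 = 1.199792×10^8 km; r₂ = 2.50 × 1.496×10^8 = 3.740×10^8 km.
Transfer-ellipse semi-major axis a_t = (r₁ + r₂)/2 = (1.199792×10^8 + 3.740×10^8)/2 = 2.469896×10^8 km.
Transfer time t = π√(a_t³/μ) = 3.343×10^7 s.
Target angular speed ω₂ = √(μ/r₂³) = 5.043×10^-8 rad/s.
Angle swept by the target during transfer: ω₂·t = 1.686 rad = 96.60°.
The sample-return craft traverses 180° on the transfer ellipse, so the target must lead by 180° − 96.60° = 83.4°.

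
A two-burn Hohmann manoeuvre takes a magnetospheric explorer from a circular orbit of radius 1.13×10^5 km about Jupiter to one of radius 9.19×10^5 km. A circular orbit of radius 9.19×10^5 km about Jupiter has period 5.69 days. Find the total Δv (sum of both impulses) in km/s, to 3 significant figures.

From Kepler's third law T² = 4π²r³/μ at r = 9.19×10^5 km, T = 5.69 days = 5.69 × 86400 s = 4.91616×10^5 s: μ = 4π²r³/T² = 1.26781×10^8 km³/s².
Transfer-ellipse semi-major axis a_t = (r₁ + r₂)/2 = (1.130×10^5 + 9.190×10^5)/2 = 5.160×10^5 km.
At r₁ the circular-orbit speed is v₁ = √(μ/r₁) = 33.4956 km/s.
On the transfer ellipse at r₁, vis-viva equation gives v_p = √[μ(2/r₁ − 1/a_t)] = 44.7014 km/s.
First burn Δv₁ = |v_p − v₁| = 11.2058 km/s.
At r₂, v₂ = √(μ/r₂) = 11.74544 km/s.
Transfer-orbit speed at r₂: v_a = √[μ(2/r₂ − 1/a_t)] = 5.496468 km/s.
Second burn Δv₂ = |v₂ − v_a| = 6.24897 km/s.
Total Δv = Δv₁ + Δv₂ = 17.45 km/s.

Δv = 17.5 km/s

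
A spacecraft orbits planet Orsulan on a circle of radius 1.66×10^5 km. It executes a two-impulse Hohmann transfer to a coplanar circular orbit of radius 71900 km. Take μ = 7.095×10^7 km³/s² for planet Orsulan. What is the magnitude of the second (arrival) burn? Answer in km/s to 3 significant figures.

Δv₂ = 5.70 km/s

The Hohmann ellipse has a_t = (r₁ + r₂)/2 = 1.1895×10^5 km.
On the circular orbit at r = 71900 km, v_c = √(μ/r) = 31.413 km/s.
Vis-viva on the transfer ellipse at r = 71900 km gives v_t = √[μ(2/r − 1/a_t)] = 37.109 km/s.
Δv₂ = |v_t − v_c| = |37.109 − 31.413| = 5.696 km/s.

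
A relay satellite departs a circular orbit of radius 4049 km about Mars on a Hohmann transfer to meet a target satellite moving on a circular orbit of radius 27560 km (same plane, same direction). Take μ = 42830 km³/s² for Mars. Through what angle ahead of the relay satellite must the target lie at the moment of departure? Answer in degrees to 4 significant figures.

φ = 101.8°

Semi-major axis of the transfer orbit: a_t = (4049 + 27560)/2 = 15804.5 km.
Transfer time t = π√(a_t³/μ) = 30161 s.
Target angular speed ω₂ = √(μ/r₂³) = 4.5233×10^-5 rad/s.
Angle swept by the target during transfer: ω₂·t = 1.3643 rad = 78.17°.
The relay satellite traverses 180° on the transfer ellipse, so the target must lead by 180° − 78.17° = 101.8°.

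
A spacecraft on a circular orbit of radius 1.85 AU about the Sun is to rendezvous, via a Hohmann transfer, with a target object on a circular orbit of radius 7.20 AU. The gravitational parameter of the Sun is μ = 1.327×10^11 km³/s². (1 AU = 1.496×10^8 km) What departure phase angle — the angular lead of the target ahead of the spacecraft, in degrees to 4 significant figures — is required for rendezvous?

In km: r₁ = 1.85 × 1.496×10^8 = 2.7676×10^8 km; r₂ = 7.20 × 1.496×10^8 = 1.07712×10^9 km.
Semi-major axis of the transfer orbit: a_t = (2.7676×10^8 + 1.07712×10^9)/2 = 6.7694×10^8 km.
The half-period of the transfer ellipse is t = π√(a_t³/μ) = 1.5189×10^8 s.
The target's mean motion on its circular orbit is ω₂ = √(μ/r₂³) = 1.0305×10^-8 rad/s.
Angle swept by the target during transfer: ω₂·t = 1.5652 rad = 89.68°.
Arrival is 180° from departure on the ellipse, so φ = 180° − 89.68° = 90.32°.

φ = 90.32°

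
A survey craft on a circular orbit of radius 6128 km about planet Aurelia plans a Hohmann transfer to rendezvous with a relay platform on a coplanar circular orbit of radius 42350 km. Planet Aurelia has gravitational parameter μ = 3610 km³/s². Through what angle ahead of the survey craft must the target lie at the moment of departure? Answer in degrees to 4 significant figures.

φ = 102.1°

Semi-major axis of the transfer orbit: a_t = (6128 + 42350)/2 = 24239 km.
Transfer time t = π√(a_t³/μ) = 1.9732×10^5 s.
Target angular speed ω₂ = √(μ/r₂³) = 6.8940×10^-6 rad/s.
Angle swept by the target during transfer: ω₂·t = 1.3603 rad = 77.94°.
Arrival is 180° from departure on the ellipse, so φ = 180° − 77.94° = 102.1°.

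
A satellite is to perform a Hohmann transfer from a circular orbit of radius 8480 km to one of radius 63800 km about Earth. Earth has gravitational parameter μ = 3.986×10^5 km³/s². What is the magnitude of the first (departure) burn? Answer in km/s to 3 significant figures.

Δv₁ = 2.25 km/s

Transfer-ellipse semi-major axis a_t = (r₁ + r₂)/2 = (8480 + 63800)/2 = 36140 km.
Circular speed at r = 8480 km: v_c = √(μ/r) = 6.856 km/s.
Vis-viva on the transfer ellipse at r = 8480 km gives v_t = √[μ(2/r − 1/a_t)] = 9.109 km/s.
Δv₁ = |v_t − v_c| = |9.109 − 6.856| = 2.253 km/s.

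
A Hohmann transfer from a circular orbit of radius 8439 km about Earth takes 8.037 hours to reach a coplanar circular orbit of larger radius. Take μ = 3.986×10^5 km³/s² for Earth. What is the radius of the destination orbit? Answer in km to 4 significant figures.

r₂ = 56230 km

Transfer time t = 8.037 hours = 28933.2 s, and t = π√(a_t³/μ).
So a_t = (μ t²/π²)^(1/3) = (3.986×10^5 × (28933.2)² / π²)^(1/3) = 32335 km.
Since a_t = (r₁ + r₂)/2, r₂ = 2a_t − r₁ = 2×32335 − 8439 = 56231 km.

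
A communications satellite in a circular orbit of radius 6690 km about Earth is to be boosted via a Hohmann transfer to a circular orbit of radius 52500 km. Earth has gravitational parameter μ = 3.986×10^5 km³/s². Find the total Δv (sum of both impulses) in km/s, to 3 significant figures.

Δv = 4.01 km/s

Semi-major axis of the transfer orbit: a_t = (6690 + 52500)/2 = 29595 km.
At r₁ the circular-orbit speed is v₁ = √(μ/r₁) = 7.7189 km/s.
Transfer-orbit speed at r₁ (v² = μ(2/r − 1/a)): v_p = √[μ(2/r₁ − 1/a_t)] = 10.281 km/s.
First burn Δv₁ = |v_p − v₁| = 2.562 km/s.
At r₂, v₂ = √(μ/r₂) = 2.755 km/s.
Transfer-orbit speed at r₂: v_a = √[μ(2/r₂ − 1/a_t)] = 1.310 km/s.
Second burn Δv₂ = |v₂ − v_a| = 1.445 km/s.
Total Δv = Δv₁ + Δv₂ = 4.007 km/s.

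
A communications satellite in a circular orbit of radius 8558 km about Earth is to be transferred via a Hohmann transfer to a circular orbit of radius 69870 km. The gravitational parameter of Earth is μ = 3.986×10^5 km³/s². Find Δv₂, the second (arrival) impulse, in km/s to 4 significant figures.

Transfer-ellipse semi-major axis a_t = (r₁ + r₂)/2 = (8558 + 69870)/2 = 39214 km.
On the circular orbit at r = 69870 km, v_c = √(μ/r) = 2.3885 km/s.
Transfer-orbit speed at the same r (vis-viva, a = a_t): v_t = √[μ(2/r − 1/a_t)] = 1.1158 km/s.
Δv₂ = |v_t − v_c| = |1.1158 − 2.3885| = 1.273 km/s.

Δv₂ = 1.273 km/s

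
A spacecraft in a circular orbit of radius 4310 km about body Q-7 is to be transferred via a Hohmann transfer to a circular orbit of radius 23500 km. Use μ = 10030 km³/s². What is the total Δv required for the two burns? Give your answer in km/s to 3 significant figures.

Δv = 0.747 km/s

Transfer-ellipse semi-major axis a_t = (r₁ + r₂)/2 = (4310 + 23500)/2 = 13905 km.
Circular speed at r₁: v₁ = √(μ/r₁) = √(10030/4310) = 1.5255 km/s.
On the transfer ellipse at r₁, v² = μ(2/r − 1/a) gives v_p = √[μ(2/r₁ − 1/a_t)] = 1.9832 km/s.
First burn Δv₁ = |v_p − v₁| = 0.4577 km/s.
At r₂, v₂ = √(μ/r₂) = 0.6533 km/s.
Transfer-orbit speed at r₂: v_a = √[μ(2/r₂ − 1/a_t)] = 0.3637 km/s.
Second burn Δv₂ = |v₂ − v_a| = 0.2896 km/s.
Total Δv = Δv₁ + Δv₂ = 0.7473 km/s.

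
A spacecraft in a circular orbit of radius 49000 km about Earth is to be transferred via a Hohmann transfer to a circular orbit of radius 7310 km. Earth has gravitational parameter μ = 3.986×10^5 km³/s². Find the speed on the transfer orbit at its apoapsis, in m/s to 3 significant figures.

v = 1450 m/s

Semi-major axis of the transfer orbit: a_t = (49000 + 7310)/2 = 28155 km.
At apoapsis, r = 49000 km.
Vis-viva: v = √[μ(2/r − 1/a_t)] = √[3.986×10^5 × (2/49000 − 1/28155)] = 1.453 km/s.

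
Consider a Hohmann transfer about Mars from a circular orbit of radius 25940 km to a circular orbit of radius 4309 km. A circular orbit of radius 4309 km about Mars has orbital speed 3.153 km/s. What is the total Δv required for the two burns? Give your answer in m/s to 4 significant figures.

From the circular-orbit relation v² = μ/r at r = 4309 km: μ = v²r = (3.153)² × 4309 = 42837.5 km³/s².
The Hohmann ellipse has a_t = (r₁ + r₂)/2 = 15124.5 km.
At r₁ the circular-orbit speed is v₁ = √(μ/r₁) = 1.285 km/s.
Transfer-orbit speed at r₁ (v² = μ(2/r − 1/a)): v_a = √[μ(2/r₁ − 1/a_t)] = 0.6859 km/s.
First burn Δv₁ = |v_a − v₁| = 0.5991 km/s.
At r₂, v₂ = √(μ/r₂) = 3.1530 km/s.
Transfer-orbit speed at r₂: v_p = √[μ(2/r₂ − 1/a_t)] = 4.1292 km/s.
Second burn Δv₂ = |v₂ − v_p| = 0.9762 km/s.
Total Δv = Δv₁ + Δv₂ = 1.575 km/s.

Δv = 1575 m/s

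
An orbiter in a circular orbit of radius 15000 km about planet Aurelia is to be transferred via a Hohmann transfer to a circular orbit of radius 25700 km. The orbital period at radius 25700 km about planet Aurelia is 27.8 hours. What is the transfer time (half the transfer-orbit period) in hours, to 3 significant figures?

From Kepler's third law T² = 4π²r³/μ at r = 25700 km, T = 27.8 hours = 27.8 × 3600 s = 1.0008×10^5 s: μ = 4π²r³/T² = 66905.9 km³/s².
The Hohmann ellipse has a_t = (r₁ + r₂)/2 = 20350 km.
By Kepler's third law the transfer-orbit period is T = 2π√(a_t³/μ), so t = T/2 = 35260 s.
Converting: 35260 s ÷ 3600 s/hour = 9.79 hours.

t = 9.79 hours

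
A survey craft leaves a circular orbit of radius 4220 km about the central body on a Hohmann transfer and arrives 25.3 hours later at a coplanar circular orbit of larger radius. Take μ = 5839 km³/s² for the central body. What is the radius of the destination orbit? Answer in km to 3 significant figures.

r₂ = 29800 km

Transfer time t = 25.3 hours = 91080 s, and t = π√(a_t³/μ).
So a_t = (μ t²/π²)^(1/3) = (5839 × (91080)² / π²)^(1/3) = 16994 km.
Since a_t = (r₁ + r₂)/2, r₂ = 2a_t − r₁ = 2×16994 − 4220 = 29768 km.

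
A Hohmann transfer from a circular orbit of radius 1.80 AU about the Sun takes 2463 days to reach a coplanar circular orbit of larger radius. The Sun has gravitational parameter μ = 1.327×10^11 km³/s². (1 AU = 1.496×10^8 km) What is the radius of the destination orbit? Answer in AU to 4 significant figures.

r₂ = 9.531 AU

In km: r₁ = 1.80 × 1.496×10^8 = 2.6928×10^8 km.
Transfer time t = 2463 days = 2.128032×10^8 s, and t = π√(a_t³/μ).
So a_t = (μ t²/π²)^(1/3) = (1.327×10^11 × (2.128032×10^8)² / π²)^(1/3) = 8.4757×10^8 km.
Since a_t = (r₁ + r₂)/2, r₂ = 2a_t − r₁ = 2×8.4757×10^8 − 2.6928×10^8 = 1.42586×10^9 km.
In AU: r₂ = 1.42586×10^9 / 1.496×10^8 = 9.531 AU.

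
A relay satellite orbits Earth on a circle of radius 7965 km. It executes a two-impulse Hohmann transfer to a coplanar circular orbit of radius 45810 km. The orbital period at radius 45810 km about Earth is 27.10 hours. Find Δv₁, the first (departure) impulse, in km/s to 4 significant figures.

From Kepler's third law T² = 4π²r³/μ at r = 45810 km, T = 27.10 hours = 27.10 × 3600 s = 97560 s: μ = 4π²r³/T² = 3.98747×10^5 km³/s².
Semi-major axis of the transfer orbit: a_t = (7965 + 45810)/2 = 26887.5 km.
On the circular orbit at r = 7965 km, v_c = √(μ/r) = 7.0755 km/s.
Transfer-orbit speed at the same r (vis-viva, a = a_t): v_t = √[μ(2/r − 1/a_t)] = 9.2355 km/s.
Δv₁ = |v_t − v_c| = |9.2355 − 7.0755| = 2.160 km/s.

Δv₁ = 2.160 km/s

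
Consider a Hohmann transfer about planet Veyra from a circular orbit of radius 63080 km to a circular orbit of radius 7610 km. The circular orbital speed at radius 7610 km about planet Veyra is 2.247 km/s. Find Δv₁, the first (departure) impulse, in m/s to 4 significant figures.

Δv₁ = 418.3 m/s

From the circular-orbit relation v² = μ/r at r = 7610 km: μ = v²r = (2.247)² × 7610 = 38423.0 km³/s².
Transfer-ellipse semi-major axis a_t = (r₁ + r₂)/2 = (63080 + 7610)/2 = 35345 km.
Circular speed at r = 63080 km: v_c = √(μ/r) = 0.78046 km/s.
Vis-viva on the transfer ellipse at r = 63080 km gives v_t = √[μ(2/r − 1/a_t)] = 0.36214 km/s.
Δv₁ = |v_t − v_c| = |0.36214 − 0.78046| = 0.4183 km/s.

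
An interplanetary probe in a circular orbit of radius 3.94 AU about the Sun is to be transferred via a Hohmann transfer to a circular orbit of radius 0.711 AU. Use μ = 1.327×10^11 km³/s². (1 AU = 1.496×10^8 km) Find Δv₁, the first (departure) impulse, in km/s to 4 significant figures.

In km: r₁ = 3.94 × 1.496×10^8 = 5.89424×10^8 km; r₂ = 0.711 × 1.496×10^8 = 1.063656×10^8 km.
Transfer-ellipse semi-major axis a_t = (r₁ + r₂)/2 = (5.89424×10^8 + 1.063656×10^8)/2 = 3.478948×10^8 km.
Circular speed at r = 5.89424×10^8 km: v_c = √(μ/r) = 15.005 km/s.
Vis-viva on the transfer ellipse at r = 5.89424×10^8 km gives v_t = √[μ(2/r − 1/a_t)] = 8.2966 km/s.
Δv₁ = |v_t − v_c| = |8.2966 − 15.005| = 6.708 km/s.

Δv₁ = 6.708 km/s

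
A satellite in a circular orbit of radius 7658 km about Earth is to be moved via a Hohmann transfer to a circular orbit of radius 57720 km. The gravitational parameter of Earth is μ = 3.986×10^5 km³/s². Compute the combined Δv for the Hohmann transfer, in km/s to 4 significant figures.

Transfer-ellipse semi-major axis a_t = (r₁ + r₂)/2 = (7658 + 57720)/2 = 32689 km.
At r₁ the circular-orbit speed is v₁ = √(μ/r₁) = 7.215 km/s.
Transfer-orbit speed at r₁ (v² = μ(2/r − 1/a)): v_p = √[μ(2/r₁ − 1/a_t)] = 9.587 km/s.
First burn Δv₁ = |v_p − v₁| = 2.372 km/s.
At r₂, v₂ = √(μ/r₂) = 2.628 km/s.
Transfer-orbit speed at r₂: v_a = √[μ(2/r₂ − 1/a_t)] = 1.272 km/s.
Second burn Δv₂ = |v₂ − v_a| = 1.356 km/s.
Δv = Δv₁ + Δv₂ = 2.372 + 1.356 = 3.728 km/s.

Δv = 3.728 km/s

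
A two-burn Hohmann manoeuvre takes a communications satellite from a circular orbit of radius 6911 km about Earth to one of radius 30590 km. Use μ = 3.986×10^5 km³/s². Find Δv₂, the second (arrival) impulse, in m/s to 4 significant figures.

Δv₂ = 1418 m/s

Transfer-ellipse semi-major axis a_t = (r₁ + r₂)/2 = (6911 + 30590)/2 = 18750.5 km.
On the circular orbit at r = 30590 km, v_c = √(μ/r) = 3.610 km/s.
Transfer-orbit speed at the same r (vis-viva, a = a_t): v_t = √[μ(2/r − 1/a_t)] = 2.192 km/s.
Δv₂ = |v_t − v_c| = |2.192 − 3.610| = 1.418 km/s.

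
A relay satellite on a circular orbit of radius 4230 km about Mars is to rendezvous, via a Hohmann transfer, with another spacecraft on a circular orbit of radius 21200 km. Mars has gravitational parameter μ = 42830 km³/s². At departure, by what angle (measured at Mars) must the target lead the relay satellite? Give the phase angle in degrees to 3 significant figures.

φ = 96.4°

Semi-major axis of the transfer orbit: a_t = (4230 + 21200)/2 = 12715 km.
Transfer time t = π√(a_t³/μ) = 21764.6 s.
Target angular speed ω₂ = √(μ/r₂³) = 6.70456×10^-5 rad/s.
Angle swept by the target during transfer: ω₂·t = 1.4592 rad = 83.61°.
The relay satellite traverses 180° on the transfer ellipse, so the target must lead by 180° − 83.61° = 96.4°.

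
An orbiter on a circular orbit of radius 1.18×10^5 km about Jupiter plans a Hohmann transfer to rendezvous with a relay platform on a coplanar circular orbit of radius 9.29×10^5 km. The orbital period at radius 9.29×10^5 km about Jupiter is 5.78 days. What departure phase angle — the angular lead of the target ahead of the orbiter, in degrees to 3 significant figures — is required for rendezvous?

φ = 104°

From Kepler's third law T² = 4π²r³/μ at r = 9.29×10^5 km, T = 5.78 days = 5.78 × 86400 s = 4.99392×10^5 s: μ = 4π²r³/T² = 1.26918×10^8 km³/s².
Transfer-ellipse semi-major axis a_t = (r₁ + r₂)/2 = (1.180×10^5 + 9.290×10^5)/2 = 5.235×10^5 km.
Transfer time t = π√(a_t³/μ) = 1.0562×10^5 s.
The target's mean motion on its circular orbit is ω₂ = √(μ/r₂³) = 1.2582×10^-5 rad/s.
Angle swept by the target during transfer: ω₂·t = 1.3289 rad = 76.14°.
The orbiter traverses 180° on the transfer ellipse, so the target must lead by 180° − 76.14° = 104°.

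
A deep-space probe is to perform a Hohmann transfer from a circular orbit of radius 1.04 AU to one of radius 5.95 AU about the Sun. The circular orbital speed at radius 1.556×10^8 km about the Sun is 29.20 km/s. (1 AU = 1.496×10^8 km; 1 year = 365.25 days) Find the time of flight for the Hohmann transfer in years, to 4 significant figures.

t = 3.268 years

From the circular-orbit relation v² = μ/r at r = 1.556×10^8 km: μ = v²r = (29.20)² × 1.556×10^8 = 1.32671×10^11 km³/s².
In km: r₁ = 1.04 × 1.496×10^8 = 1.55584×10^8 km; r₂ = 5.95 × 1.496×10^8 = 8.9012×10^8 km.
Transfer-ellipse semi-major axis a_t = (r₁ + r₂)/2 = (1.55584×10^8 + 8.9012×10^8)/2 = 5.22852×10^8 km.
By Kepler's third law the transfer-orbit period is T = 2π√(a_t³/μ), so t = T/2 = 1.0312×10^8 s.
Converting: 1.0312×10^8 s ÷ 3.15576×10^7 s/year (365.25 × 86400) = 3.268 years.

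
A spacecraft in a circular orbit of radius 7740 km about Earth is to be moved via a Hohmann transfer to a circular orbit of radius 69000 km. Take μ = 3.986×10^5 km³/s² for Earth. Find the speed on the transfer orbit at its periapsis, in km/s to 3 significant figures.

Semi-major axis of the transfer orbit: a_t = (7740 + 69000)/2 = 38370 km.
The periapsis of the transfer ellipse is at r = 7740 km.
From the vis-viva equation, v = √[μ(2/r − 1/a_t)] = 9.623 km/s.

v = 9.62 km/s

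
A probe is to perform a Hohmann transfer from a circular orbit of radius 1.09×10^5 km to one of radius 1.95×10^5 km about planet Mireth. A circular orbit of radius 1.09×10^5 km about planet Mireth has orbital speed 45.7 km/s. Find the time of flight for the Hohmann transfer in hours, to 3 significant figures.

t = 3.43 hours

From the circular-orbit relation v² = μ/r at r = 1.09×10^5 km: μ = v²r = (45.7)² × 1.09×10^5 = 2.27645×10^8 km³/s².
Transfer-ellipse semi-major axis a_t = (r₁ + r₂)/2 = (1.090×10^5 + 1.950×10^5)/2 = 1.520×10^5 km.
Transfer time t = π√(a_t³/μ) = π√((1.520×10^5)³ / 2.27645×10^8) = 12340 s.
Converting: 12340 s ÷ 3600 s/hour = 3.43 hours.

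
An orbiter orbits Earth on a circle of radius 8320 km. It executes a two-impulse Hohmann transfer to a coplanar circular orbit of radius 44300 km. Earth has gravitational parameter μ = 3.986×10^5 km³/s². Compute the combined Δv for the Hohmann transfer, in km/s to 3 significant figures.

Δv = 3.37 km/s

Semi-major axis of the transfer orbit: a_t = (8320 + 44300)/2 = 26310 km.
Circular speed at r₁: v₁ = √(μ/r₁) = √(3.986×10^5/8320) = 6.9216 km/s.
Transfer-orbit speed at r₁ (v² = μ(2/r − 1/a)): v_p = √[μ(2/r₁ − 1/a_t)] = 8.9815 km/s.
First burn Δv₁ = |v_p − v₁| = 2.060 km/s.
At r₂, v₂ = √(μ/r₂) = 3.000 km/s.
Transfer-orbit speed at r₂: v_a = √[μ(2/r₂ − 1/a_t)] = 1.687 km/s.
Second burn Δv₂ = |v₂ − v_a| = 1.313 km/s.
Total Δv = Δv₁ + Δv₂ = 3.373 km/s.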